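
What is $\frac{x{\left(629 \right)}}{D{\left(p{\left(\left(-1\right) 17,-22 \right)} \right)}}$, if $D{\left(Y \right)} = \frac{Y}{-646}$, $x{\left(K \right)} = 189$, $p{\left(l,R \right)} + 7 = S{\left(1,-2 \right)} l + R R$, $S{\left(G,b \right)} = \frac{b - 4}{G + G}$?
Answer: $- \frac{20349}{88} \approx -231.24$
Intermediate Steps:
$S{\left(G,b \right)} = \frac{-4 + b}{2 G}$
$p{\left(l,R \right)} = -7 + R^{2} - 3 l$ ($p{\left(l,R \right)} = -7 + \left(\frac{-4 - 2}{2 \cdot 1} l + R R\right) = -7 + \left(\frac{1}{2} \cdot 1 \left(-6\right) l + R^{2}\right) = -7 + \left(- 3 l + R^{2}\right) = -7 + \left(R^{2} - 3 l\right) = -7 + R^{2} - 3 l$)
$D{\left(Y \right)} = - \frac{Y}{646}$ ($D{\left(Y \right)} = Y \left(- \frac{1}{646}\right) = - \frac{Y}{646}$)
$\frac{x{\left(629 \right)}}{D{\left(p{\left(\left(-1\right) 17,-22 \right)} \right)}} = \frac{189}{\left(- \frac{1}{646}\right) \left(-7 + \left(-22\right)^{2} - 3 \left(\left(-1\right) 17\right)\right)} = \frac{189}{\left(- \frac{1}{646}\right) \left(-7 + 484 - -51\right)} = \frac{189}{\left(- \frac{1}{646}\right) \left(-7 + 484 + 51\right)} = \frac{189}{\left(- \frac{1}{646}\right) 528} = \frac{189}{- \frac{264}{323}} = 189 \left(- \frac{323}{264}\right) = - \frac{20349}{88}$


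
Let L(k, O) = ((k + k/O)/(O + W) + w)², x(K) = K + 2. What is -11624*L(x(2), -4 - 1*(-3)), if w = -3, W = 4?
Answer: -104616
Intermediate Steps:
x(K) = 2 + K
L(k, O) = (-3 + (k + k/O)/(4 + O))² (L(k, O) = ((k + k/O)/(O + 4) - 3)² = ((k + k/O)/(4 + O) - 3)² = (-3 + (k + k/O)/(4 + O))²)
-11624*L(x(2), -4 - 1*(-3)) = -11624*((2 + 2) - 12*(-4 - 1*(-3)) - 3*(-4 - 1*(-3))² + (-4 - 1*(-3))*(2 + 2))²/((-4 - 1*(-3))²*(4 + (-4 - 1*(-3)))²) = -11624*(4 - 12*(-4 + 3) - 3*(-4 + 3)² + (-4 + 3)*4)²/((-4 + 3)²*(4 + (-4 + 3))²) = -11624*(4 - 12*(-1) - 3*(-1)² - 1*4)²/((-1)²*(4 - 1)²) = -11624*(4 + 12 - 3*1 - 4)²/3² = -11624*(4 + 12 - 3 - 4)²/9 = -11624*9²/9 = -11624*81/9 = -11624*9 = -104616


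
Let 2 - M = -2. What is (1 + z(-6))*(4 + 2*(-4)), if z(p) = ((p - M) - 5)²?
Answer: -904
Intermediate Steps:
M = 4 (M = 2 - 1*(-2) = 2 + 2 = 4)
z(p) = (-9 + p)² (z(p) = ((p - 1*4) - 5)² = ((p - 4) - 5)² = ((-4 + p) - 5)² = (-9 + p)²)
(1 + z(-6))*(4 + 2*(-4)) = (1 + (9 - 1*(-6))²)*(4 + 2*(-4)) = (1 + (9 + 6)²)*(4 - 8) = (1 + 15²)*(-4) = (1 + 225)*(-4) = 226*(-4) = -904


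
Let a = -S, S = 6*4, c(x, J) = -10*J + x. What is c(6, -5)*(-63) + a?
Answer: -3552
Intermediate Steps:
c(x, J) = x - 10*J
S = 24
a = -24 (a = -1*24 = -24)
c(6, -5)*(-63) + a = (6 - 10*(-5))*(-63) - 24 = (6 + 50)*(-63) - 24 = 56*(-63) - 24 = -3528 - 24 = -3552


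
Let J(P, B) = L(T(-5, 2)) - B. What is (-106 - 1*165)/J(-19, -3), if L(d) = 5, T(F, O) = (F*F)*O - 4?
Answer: -271/8 ≈ -33.875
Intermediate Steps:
T(F, O) = -4 + O*F² (T(F, O) = F²*O - 4 = O*F² - 4 = -4 + O*F²)
J(P, B) = 5 - B
(-106 - 1*165)/J(-19, -3) = (-106 - 1*165)/(5 - 1*(-3)) = (-106 - 165)/(5 + 3) = -271/8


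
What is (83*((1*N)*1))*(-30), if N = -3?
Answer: 7470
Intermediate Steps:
(83*((1*N)*1))*(-30) = (83*((1*(-3))*1))*(-30) = (83*(-3*1))*(-30) = (83*(-3))*(-30) = -249*(-30) = 7470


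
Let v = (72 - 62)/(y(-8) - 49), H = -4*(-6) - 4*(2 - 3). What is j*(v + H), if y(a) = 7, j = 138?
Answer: 26818/7 ≈ 3831.1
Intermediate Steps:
H = 28 (H = 24 - 4*(-1) = 24 + 4 = 28)
v = -5/21 (v = (72 - 62)/(7 - 49) = 10/(-42) = 10*(-1/42) = -5/21 ≈ -0.23810)
j*(v + H) = 138*(-5/21 + 28) = 138*(583/21) = 26818/7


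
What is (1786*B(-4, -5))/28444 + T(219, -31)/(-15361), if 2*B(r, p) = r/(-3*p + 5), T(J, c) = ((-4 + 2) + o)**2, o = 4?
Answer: -14286253/2184641420 ≈ -0.0065394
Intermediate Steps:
T(J, c) = 4 (T(J, c) = ((-4 + 2) + 4)**2 = (-2 + 4)**2 = 2**2 = 4)
B(r, p) = r/(2*(5 - 3*p)) (B(r, p) = (r/(-3*p + 5))/2 = (r/(5 - 3*p))/2 = r/(2*(5 - 3*p)))
(1786*B(-4, -5))/28444 + T(219, -31)/(-15361) = (1786*(-1*(-4)/(-10 + 6*(-5))))/28444 + 4/(-15361) = (1786*(-1*(-4)/(-10 - 30)))*(1/28444) + 4*(-1/15361) = (1786*(-1*(-4)/(-40)))*(1/28444) - 4/15361 = (1786*(-1*(-4)*(-1/40)))*(1/28444) - 4/15361 = (1786*(-1/10))*(1/28444) - 4/15361 = -893/5*1/28444 - 4/15361 = -893/142220 - 4/15361 = -14286253/2184641420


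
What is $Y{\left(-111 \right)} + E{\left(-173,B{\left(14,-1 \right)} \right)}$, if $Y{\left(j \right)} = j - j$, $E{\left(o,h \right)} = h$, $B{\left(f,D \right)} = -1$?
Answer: $-1$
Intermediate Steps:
$Y{\left(j \right)} = 0$
$Y{\left(-111 \right)} + E{\left(-173,B{\left(14,-1 \right)} \right)} = 0 - 1 = -1$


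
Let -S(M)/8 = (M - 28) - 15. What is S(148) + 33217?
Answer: 32377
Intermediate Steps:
S(M) = 344 - 8*M (S(M) = -8*((M - 28) - 15) = -8*((-28 + M) - 15) = -8*(-43 + M) = 344 - 8*M)
S(148) + 33217 = (344 - 8*148) + 33217 = (344 - 1184) + 33217 = -840 + 33217 = 32377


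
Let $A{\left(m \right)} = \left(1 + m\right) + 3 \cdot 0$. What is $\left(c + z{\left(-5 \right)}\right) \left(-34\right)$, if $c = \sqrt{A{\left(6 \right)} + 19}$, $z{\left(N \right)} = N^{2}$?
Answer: $-850 - 34 \sqrt{26} \approx -1023.4$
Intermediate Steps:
$A{\left(m \right)} = 1 + m$ ($A{\left(m \right)} = \left(1 + m\right) + 0 = 1 + m$)
$c = \sqrt{26}$ ($c = \sqrt{\left(1 + 6\right) + 19} = \sqrt{7 + 19} = \sqrt{26} \approx 5.099$)
$\left(c + z{\left(-5 \right)}\right) \left(-34\right) = \left(\sqrt{26} + \left(-5\right)^{2}\right) \left(-34\right) = \left(\sqrt{26} + 25\right) \left(-34\right) = \left(25 + \sqrt{26}\right) \left(-34\right) = -850 - 34 \sqrt{26}$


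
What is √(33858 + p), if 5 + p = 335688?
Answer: √369541 ≈ 607.90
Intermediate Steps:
p = 335683 (p = -5 + 335688 = 335683)
√(33858 + p) = √(33858 + 335683) = √369541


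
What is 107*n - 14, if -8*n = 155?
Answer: -16697/8 ≈ -2087.1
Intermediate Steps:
n = -155/8 (n = -1/8*155 = -155/8 ≈ -19.375)
107*n - 14 = 107*(-155/8) - 14 = -16585/8 - 14 = -16697/8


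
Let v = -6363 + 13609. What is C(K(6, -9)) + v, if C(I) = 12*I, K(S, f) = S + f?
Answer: 7210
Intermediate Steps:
v = 7246
C(K(6, -9)) + v = 12*(6 - 9) + 7246 = 12*(-3) + 7246 = -36 + 7246 = 7210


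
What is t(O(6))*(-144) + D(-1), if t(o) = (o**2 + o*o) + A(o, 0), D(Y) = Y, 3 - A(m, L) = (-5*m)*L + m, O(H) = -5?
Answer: -8353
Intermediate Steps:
A(m, L) = 3 - m + 5*L*m (A(m, L) = 3 - ((-5*m)*L + m) = 3 - (-5*L*m + m) = 3 - (m - 5*L*m) = 3 + (-m + 5*L*m) = 3 - m + 5*L*m)
t(o) = 3 - o + 2*o**2 (t(o) = (o**2 + o*o) + (3 - o + 5*0*o) = (o**2 + o**2) + (3 - o + 0) = 2*o**2 + (3 - o) = 3 - o + 2*o**2)
t(O(6))*(-144) + D(-1) = (3 - 1*(-5) + 2*(-5)**2)*(-144) - 1 = (3 + 5 + 2*25)*(-144) - 1 = (3 + 5 + 50)*(-144) - 1 = 58*(-144) - 1 = -8352 - 1 = -8353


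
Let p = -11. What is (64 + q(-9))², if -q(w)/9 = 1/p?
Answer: 508369/121 ≈ 4201.4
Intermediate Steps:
q(w) = 9/11 (q(w) = -9/(-11) = -9*(-1/11) = 9/11)
(64 + q(-9))² = (64 + 9/11)² = (713/11)² = 508369/121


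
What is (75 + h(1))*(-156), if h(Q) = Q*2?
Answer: -12012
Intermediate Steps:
h(Q) = 2*Q
(75 + h(1))*(-156) = (75 + 2*1)*(-156) = (75 + 2)*(-156) = 77*(-156) = -12012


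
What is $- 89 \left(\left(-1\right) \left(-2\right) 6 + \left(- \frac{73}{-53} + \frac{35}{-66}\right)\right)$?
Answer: $- \frac{3999571}{3498} \approx -1143.4$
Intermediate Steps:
$- 89 \left(\left(-1\right) \left(-2\right) 6 + \left(- \frac{73}{-53} + \frac{35}{-66}\right)\right) = - 89 \left(2 \cdot 6 + \left(\left(-73\right) \left(- \frac{1}{53}\right) + 35 \left(- \frac{1}{66}\right)\right)\right) = - 89 \left(12 + \left(\frac{73}{53} - \frac{35}{66}\right)\right) = - 89 \left(12 + \frac{2963}{3498}\right) = \left(-89\right) \frac{44939}{3498} = - \frac{3999571}{3498}$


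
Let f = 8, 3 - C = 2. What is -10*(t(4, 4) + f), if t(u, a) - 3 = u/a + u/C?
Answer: -160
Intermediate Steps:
C = 1 (C = 3 - 1*2 = 3 - 2 = 1)
t(u, a) = 3 + u + u/a (t(u, a) = 3 + (u/a + u/1) = 3 + (u/a + u*1) = 3 + (u/a + u) = 3 + (u + u/a) = 3 + u + u/a)
-10*(t(4, 4) + f) = -10*((3 + 4 + 4/4) + 8) = -10*((3 + 4 + 4*(¼)) + 8) = -10*((3 + 4 + 1) + 8) = -10*(8 + 8) = -10*16 = -160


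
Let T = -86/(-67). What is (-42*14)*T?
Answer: -50568/67 ≈ -754.75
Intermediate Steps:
T = 86/67 (T = -86*(-1/67) = 86/67 ≈ 1.2836)
(-42*14)*T = -42*14*(86/67) = -588*86/67 = -50568/67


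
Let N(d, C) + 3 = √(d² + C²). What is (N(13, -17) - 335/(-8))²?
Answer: 126033/64 + 311*√458/4 ≈ 3633.2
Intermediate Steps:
N(d, C) = -3 + √(C² + d²) (N(d, C) = -3 + √(d² + C²) = -3 + √(C² + d²))
(N(13, -17) - 335/(-8))² = ((-3 + √((-17)² + 13²)) - 335/(-8))² = ((-3 + √(289 + 169)) - 335*(-⅛))² = ((-3 + √458) + 335/8)² = (311/8 + √458)²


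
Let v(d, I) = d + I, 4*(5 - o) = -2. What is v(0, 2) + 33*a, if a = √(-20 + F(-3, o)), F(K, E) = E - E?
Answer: 2 + 66*I*√5 ≈ 2.0 + 147.58*I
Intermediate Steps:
o = 11/2 (o = 5 - ¼*(-2) = 5 + ½ = 11/2 ≈ 5.5000)
F(K, E) = 0
a = 2*I*√5 (a = √(-20 + 0) = √(-20) = 2*I*√5 ≈ 4.4721*I)
v(d, I) = I + d
v(0, 2) + 33*a = (2 + 0) + 33*(2*I*√5) = 2 + 66*I*√5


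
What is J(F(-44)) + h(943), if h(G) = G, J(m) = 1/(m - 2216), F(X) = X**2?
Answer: 264039/280 ≈ 943.00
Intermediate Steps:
J(m) = 1/(-2216 + m)
J(F(-44)) + h(943) = 1/(-2216 + (-44)**2) + 943 = 1/(-2216 + 1936) + 943 = 1/(-280) + 943 = -1/280 + 943 = 264039/280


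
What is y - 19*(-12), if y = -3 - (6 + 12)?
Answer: 207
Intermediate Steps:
y = -21 (y = -3 - 1*18 = -3 - 18 = -21)
y - 19*(-12) = -21 - 19*(-12) = -21 + 228 = 207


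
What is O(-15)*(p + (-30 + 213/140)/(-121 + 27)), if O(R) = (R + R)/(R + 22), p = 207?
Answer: -8184321/9212 ≈ -888.44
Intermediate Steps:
O(R) = 2*R/(22 + R) (O(R) = (2*R)/(22 + R) = 2*R/(22 + R))
O(-15)*(p + (-30 + 213/140)/(-121 + 27)) = (2*(-15)/(22 - 15))*(207 + (-30 + 213/140)/(-121 + 27)) = (2*(-15)/7)*(207 + (-30 + 213*(1/140))/(-94)) = (2*(-15)*(⅐))*(207 + (-30 + 213/140)*(-1/94)) = -30*(207 - 3987/140*(-1/94))/7 = -30*(207 + 3987/13160)/7 = -30/7*2728107/13160 = -8184321/9212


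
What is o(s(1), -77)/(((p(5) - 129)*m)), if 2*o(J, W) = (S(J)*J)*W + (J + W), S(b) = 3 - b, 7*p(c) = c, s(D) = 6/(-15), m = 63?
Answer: -683/404100 ≈ -0.0016902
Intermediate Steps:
s(D) = -2/5 (s(D) = 6*(-1/15) = -2/5)
p(c) = c/7
o(J, W) = J/2 + W/2 + J*W*(3 - J)/2 (o(J, W) = (((3 - J)*J)*W + (J + W))/2 = ((J*(3 - J))*W + (J + W))/2 = (J*W*(3 - J) + (J + W))/2 = (J + W + J*W*(3 - J))/2 = J/2 + W/2 + J*W*(3 - J)/2)
o(s(1), -77)/(((p(5) - 129)*m)) = ((1/2)*(-2/5) + (1/2)*(-77) - 1/2*(-2/5)*(-77)*(-3 - 2/5))/((((1/7)*5 - 129)*63)) = (-1/5 - 77/2 - 1/2*(-2/5)*(-77)*(-17/5))/(((5/7 - 129)*63)) = (-1/5 - 77/2 + 1309/25)/((-898/7*63)) = (683/50)/(-8082) = (683/50)*(-1/8082) = -683/404100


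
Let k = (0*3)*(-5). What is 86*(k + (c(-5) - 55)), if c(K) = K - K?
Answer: -4730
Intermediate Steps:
c(K) = 0
k = 0 (k = 0*(-5) = 0)
86*(k + (c(-5) - 55)) = 86*(0 + (0 - 55)) = 86*(0 - 55) = 86*(-55) = -4730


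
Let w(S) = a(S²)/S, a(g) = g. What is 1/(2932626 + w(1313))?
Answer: 1/2933939 ≈ 3.4084e-7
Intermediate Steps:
w(S) = S (w(S) = S²/S = S)
1/(2932626 + w(1313)) = 1/(2932626 + 1313) = 1/2933939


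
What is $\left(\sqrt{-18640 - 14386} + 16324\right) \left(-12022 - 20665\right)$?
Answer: $-533582588 - 228809 i \sqrt{674} \approx -5.3358 \cdot 10^{8} - 5.9402 \cdot 10^{6} i$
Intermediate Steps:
$\left(\sqrt{-18640 - 14386} + 16324\right) \left(-12022 - 20665\right) = \left(\sqrt{-33026} + 16324\right) \left(-32687\right) = \left(7 i \sqrt{674} + 16324\right) \left(-32687\right) = \left(16324 + 7 i \sqrt{674}\right) \left(-32687\right) = -533582588 - 228809 i \sqrt{674}$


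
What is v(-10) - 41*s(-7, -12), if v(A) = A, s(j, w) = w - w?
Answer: -10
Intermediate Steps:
s(j, w) = 0
v(-10) - 41*s(-7, -12) = -10 - 41*0 = -10 + 0 = -10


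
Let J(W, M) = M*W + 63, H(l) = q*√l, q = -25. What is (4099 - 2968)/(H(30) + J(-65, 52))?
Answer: -288579/844903 + 2175*√30/844903 ≈ -0.32745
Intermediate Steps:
H(l) = -25*√l
J(W, M) = 63 + M*W
(4099 - 2968)/(H(30) + J(-65, 52)) = (4099 - 2968)/(-25*√30 + (63 + 52*(-65))) = 1131/(-25*√30 + (63 - 3380)) = 1131/(-25*√30 - 3317) = 1131/(-3317 - 25*√30)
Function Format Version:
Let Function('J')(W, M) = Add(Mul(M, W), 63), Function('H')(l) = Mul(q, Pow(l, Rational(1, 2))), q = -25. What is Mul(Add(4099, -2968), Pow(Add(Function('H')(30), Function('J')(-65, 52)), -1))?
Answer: Add(Rational(-288579, 844903), Mul(Rational(2175, 844903), Pow(30, Rational(1, 2)))) ≈ -0.32745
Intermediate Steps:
Function('H')(l) = Mul(-25, Pow(l, Rational(1, 2)))
Function('J')(W, M) = Add(63, Mul(M, W))
Mul(Add(4099, -2968), Pow(Add(Function('H')(30), Function('J')(-65, 52)), -1)) = Mul(Add(4099, -2968), Pow(Add(Mul(-25, Pow(30, Rational(1, 2))), Add(63, Mul(52, -65))), -1)) = Mul(1131, Pow(Add(Mul(-25, Pow(30, Rational(1, 2))), Add(63, -3380)), -1)) = Mul(1131, Pow(Add(Mul(-25, Pow(30, Rational(1, 2))), -3317), -1)) = Mul(1131, Pow(Add(-3317, Mul(-25, Pow(30, Rational(1, 2)))), -1))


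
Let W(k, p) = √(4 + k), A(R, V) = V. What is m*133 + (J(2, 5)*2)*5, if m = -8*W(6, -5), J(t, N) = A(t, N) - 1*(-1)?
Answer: 60 - 1064*√10 ≈ -3304.7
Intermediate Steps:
J(t, N) = 1 + N (J(t, N) = N - 1*(-1) = N + 1 = 1 + N)
m = -8*√10 (m = -8*√(4 + 6) = -8*√10 ≈ -25.298)
m*133 + (J(2, 5)*2)*5 = -8*√10*133 + ((1 + 5)*2)*5 = -1064*√10 + (6*2)*5 = -1064*√10 + 12*5 = -1064*√10 + 60 = 60 - 1064*√10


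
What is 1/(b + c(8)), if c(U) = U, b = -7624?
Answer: -1/7616 ≈ -0.00013130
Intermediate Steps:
1/(b + c(8)) = 1/(-7624 + 8) = 1/(-7616) = -1/7616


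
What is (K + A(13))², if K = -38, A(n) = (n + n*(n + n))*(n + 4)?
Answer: 35153041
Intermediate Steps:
A(n) = (4 + n)*(n + 2*n²) (A(n) = (n + n*(2*n))*(4 + n) = (n + 2*n²)*(4 + n) = (4 + n)*(n + 2*n²))
(K + A(13))² = (-38 + 13*(4 + 2*13² + 9*13))² = (-38 + 13*(4 + 2*169 + 117))² = (-38 + 13*(4 + 338 + 117))² = (-38 + 13*459)² = (-38 + 5967)² = 5929² = 35153041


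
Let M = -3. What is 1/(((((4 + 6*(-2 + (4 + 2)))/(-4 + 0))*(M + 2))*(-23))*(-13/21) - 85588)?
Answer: -3/256465 ≈ -1.1697e-5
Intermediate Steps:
1/(((((4 + 6*(-2 + (4 + 2)))/(-4 + 0))*(M + 2))*(-23))*(-13/21) - 85588) = 1/(((((4 + 6*(-2 + (4 + 2)))/(-4 + 0))*(-3 + 2))*(-23))*(-13/21) - 85588) = 1/(((((4 + 6*(-2 + 6))/(-4))*(-1))*(-23))*(-13*1/21) - 85588) = 1/(((((4 + 6*4)*(-1/4))*(-1))*(-23))*(-13/21) - 85588) = 1/(((((4 + 24)*(-1/4))*(-1))*(-23))*(-13/21) - 85588) = 1/((((28*(-1/4))*(-1))*(-23))*(-13/21) - 85588) = 1/((-7*(-1)*(-23))*(-13/21) - 85588) = 1/((7*(-23))*(-13/21) - 85588) = 1/(-161*(-13/21) - 85588) = 1/(299/3 - 85588) = 1/(-256465/3) = -3/256465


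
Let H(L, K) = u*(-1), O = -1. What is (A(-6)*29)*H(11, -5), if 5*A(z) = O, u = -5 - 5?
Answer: -58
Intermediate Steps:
u = -10
H(L, K) = 10 (H(L, K) = -10*(-1) = 10)
A(z) = -1/5 (A(z) = (1/5)*(-1) = -1/5)
(A(-6)*29)*H(11, -5) = -1/5*29*10 = -29/5*10 = -58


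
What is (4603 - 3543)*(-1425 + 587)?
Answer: -888280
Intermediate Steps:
(4603 - 3543)*(-1425 + 587) = 1060*(-838) = -888280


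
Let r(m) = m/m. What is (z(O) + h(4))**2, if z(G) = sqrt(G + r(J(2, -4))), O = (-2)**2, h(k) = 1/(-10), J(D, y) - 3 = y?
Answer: 501/100 - sqrt(5)/5 ≈ 4.5628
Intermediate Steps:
J(D, y) = 3 + y
r(m) = 1
h(k) = -1/10
O = 4
z(G) = sqrt(1 + G) (z(G) = sqrt(G + 1) = sqrt(1 + G))
(z(O) + h(4))**2 = (sqrt(1 + 4) - 1/10)**2 = (sqrt(5) - 1/10)**2 = (-1/10 + sqrt(5))**2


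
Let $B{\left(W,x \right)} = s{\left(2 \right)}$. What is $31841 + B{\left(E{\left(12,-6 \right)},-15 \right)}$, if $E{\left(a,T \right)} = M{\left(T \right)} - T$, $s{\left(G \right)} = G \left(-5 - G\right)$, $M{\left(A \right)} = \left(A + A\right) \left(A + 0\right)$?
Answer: $31827$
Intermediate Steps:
$M{\left(A \right)} = 2 A^{2}$ ($M{\left(A \right)} = 2 A A = 2 A^{2}$)
$E{\left(a,T \right)} = - T + 2 T^{2}$ ($E{\left(a,T \right)} = 2 T^{2} - T = - T + 2 T^{2}$)
$B{\left(W,x \right)} = -14$ ($B{\left(W,x \right)} = \left(-1\right) 2 \left(5 + 2\right) = \left(-1\right) 2 \cdot 7 = -14$)
$31841 + B{\left(E{\left(12,-6 \right)},-15 \right)} = 31841 - 14 = 31827$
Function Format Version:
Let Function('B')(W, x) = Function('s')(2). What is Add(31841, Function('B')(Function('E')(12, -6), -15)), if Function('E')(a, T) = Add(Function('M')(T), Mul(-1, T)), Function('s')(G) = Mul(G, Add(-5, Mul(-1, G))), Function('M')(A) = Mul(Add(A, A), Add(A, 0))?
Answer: 31827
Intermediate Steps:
Function('M')(A) = Mul(2, Pow(A, 2)) (Function('M')(A) = Mul(Mul(2, A), A) = Mul(2, Pow(A, 2)))
Function('E')(a, T) = Add(Mul(-1, T), Mul(2, Pow(T, 2))) (Function('E')(a, T) = Add(Mul(2, Pow(T, 2)), Mul(-1, T)) = Add(Mul(-1, T), Mul(2, Pow(T, 2))))
Function('B')(W, x) = -14 (Function('B')(W, x) = Mul(-1, 2, Add(5, 2)) = Mul(-1, 2, 7) = -14)
Add(31841, Function('B')(Function('E')(12, -6), -15)) = Add(31841, -14) = 31827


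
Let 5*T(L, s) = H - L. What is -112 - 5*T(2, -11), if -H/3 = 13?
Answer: -71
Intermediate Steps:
H = -39 (H = -3*13 = -39)
T(L, s) = -39/5 - L/5 (T(L, s) = (-39 - L)/5 = -39/5 - L/5)
-112 - 5*T(2, -11) = -112 - 5*(-39/5 - 1/5*2) = -112 - 5*(-39/5 - 2/5) = -112 - 5*(-41/5) = -112 + 41 = -71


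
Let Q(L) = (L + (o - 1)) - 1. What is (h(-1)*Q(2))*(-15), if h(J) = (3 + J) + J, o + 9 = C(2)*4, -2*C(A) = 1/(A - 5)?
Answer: 125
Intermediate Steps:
C(A) = -1/(2*(-5 + A)) (C(A) = -1/(2*(A - 5)) = -1/(2*(-5 + A)))
o = -25/3 (o = -9 - 1/(-10 + 2*2)*4 = -9 - 1/(-10 + 4)*4 = -9 - 1/(-6)*4 = -9 - 1*(-1/6)*4 = -9 + (1/6)*4 = -9 + 2/3 = -25/3 ≈ -8.3333)
h(J) = 3 + 2*J
Q(L) = -31/3 + L (Q(L) = (L + (-25/3 - 1)) - 1 = (L - 28/3) - 1 = (-28/3 + L) - 1 = -31/3 + L)
(h(-1)*Q(2))*(-15) = ((3 + 2*(-1))*(-31/3 + 2))*(-15) = ((3 - 2)*(-25/3))*(-15) = (1*(-25/3))*(-15) = -25/3*(-15) = 125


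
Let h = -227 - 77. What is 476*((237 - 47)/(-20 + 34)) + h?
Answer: 6156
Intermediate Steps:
h = -304
476*((237 - 47)/(-20 + 34)) + h = 476*((237 - 47)/(-20 + 34)) - 304 = 476*(190/14) - 304 = 476*(190*(1/14)) - 304 = 476*(95/7) - 304 = 6460 - 304 = 6156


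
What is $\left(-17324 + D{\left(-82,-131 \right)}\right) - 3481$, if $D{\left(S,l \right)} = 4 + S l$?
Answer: $-10059$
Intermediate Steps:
$\left(-17324 + D{\left(-82,-131 \right)}\right) - 3481 = \left(-17324 + \left(4 - -10742\right)\right) - 3481 = \left(-17324 + \left(4 + 10742\right)\right) - 3481 = \left(-17324 + 10746\right) - 3481 = -6578 - 3481 = -10059$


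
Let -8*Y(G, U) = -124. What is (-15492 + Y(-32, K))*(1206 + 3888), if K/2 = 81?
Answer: -78837291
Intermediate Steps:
K = 162 (K = 2*81 = 162)
Y(G, U) = 31/2 (Y(G, U) = -1/8*(-124) = 31/2)
(-15492 + Y(-32, K))*(1206 + 3888) = (-15492 + 31/2)*(1206 + 3888) = -30953/2*5094 = -78837291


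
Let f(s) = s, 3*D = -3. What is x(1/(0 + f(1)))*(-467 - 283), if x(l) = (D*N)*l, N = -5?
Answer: -3750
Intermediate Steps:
D = -1 (D = (⅓)*(-3) = -1)
x(l) = 5*l (x(l) = (-1*(-5))*l = 5*l)
x(1/(0 + f(1)))*(-467 - 283) = (5/(0 + 1))*(-467 - 283) = (5/1)*(-750) = (5*1)*(-750) = 5*(-750) = -3750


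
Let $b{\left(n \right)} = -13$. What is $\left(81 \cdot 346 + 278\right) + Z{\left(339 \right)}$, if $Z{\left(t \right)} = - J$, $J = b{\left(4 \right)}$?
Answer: $28317$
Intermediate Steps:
$J = -13$
$Z{\left(t \right)} = 13$ ($Z{\left(t \right)} = \left(-1\right) \left(-13\right) = 13$)
$\left(81 \cdot 346 + 278\right) + Z{\left(339 \right)} = \left(81 \cdot 346 + 278\right) + 13 = \left(28026 + 278\right) + 13 = 28304 + 13 = 28317$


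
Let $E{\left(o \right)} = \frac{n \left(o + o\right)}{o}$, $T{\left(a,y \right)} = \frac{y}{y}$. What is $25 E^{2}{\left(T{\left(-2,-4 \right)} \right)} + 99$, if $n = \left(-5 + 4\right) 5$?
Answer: $2599$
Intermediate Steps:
$T{\left(a,y \right)} = 1$
$n = -5$ ($n = \left(-1\right) 5 = -5$)
$E{\left(o \right)} = -10$ ($E{\left(o \right)} = \frac{\left(-5\right) \left(o + o\right)}{o} = \frac{\left(-5\right) 2 o}{o} = \frac{\left(-10\right) o}{o} = -10$)
$25 E^{2}{\left(T{\left(-2,-4 \right)} \right)} + 99 = 25 \left(-10\right)^{2} + 99 = 25 \cdot 100 + 99 = 2500 + 99 = 2599$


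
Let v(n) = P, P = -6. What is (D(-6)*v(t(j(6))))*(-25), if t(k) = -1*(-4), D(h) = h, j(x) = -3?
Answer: -900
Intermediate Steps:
t(k) = 4
v(n) = -6
(D(-6)*v(t(j(6))))*(-25) = -6*(-6)*(-25) = 36*(-25) = -900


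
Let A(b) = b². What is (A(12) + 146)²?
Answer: 84100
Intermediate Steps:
(A(12) + 146)² = (12² + 146)² = (144 + 146)² = 290² = 84100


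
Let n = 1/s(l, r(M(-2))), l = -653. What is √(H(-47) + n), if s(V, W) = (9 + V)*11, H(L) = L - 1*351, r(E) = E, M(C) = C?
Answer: I*√4993215843/3542 ≈ 19.95*I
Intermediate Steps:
H(L) = -351 + L (H(L) = L - 351 = -351 + L)
s(V, W) = 99 + 11*V
n = -1/7084 (n = 1/(99 + 11*(-653)) = 1/(99 - 7183) = 1/(-7084) = -1/7084 ≈ -0.00014116)
√(H(-47) + n) = √((-351 - 47) - 1/7084) = √(-398 - 1/7084) = √(-2819433/7084) = I*√4993215843/3542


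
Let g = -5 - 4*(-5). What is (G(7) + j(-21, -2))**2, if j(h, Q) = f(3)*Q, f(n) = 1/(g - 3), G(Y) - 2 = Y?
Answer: 2809/36 ≈ 78.028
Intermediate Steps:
G(Y) = 2 + Y
g = 15 (g = -5 + 20 = 15)
f(n) = 1/12 (f(n) = 1/(15 - 3) = 1/12)
j(h, Q) = Q/12
(G(7) + j(-21, -2))**2 = ((2 + 7) + (1/12)*(-2))**2 = (9 - 1/6)**2 = (53/6)**2 = 2809/36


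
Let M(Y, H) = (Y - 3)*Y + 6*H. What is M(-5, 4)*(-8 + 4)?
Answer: -256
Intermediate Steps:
M(Y, H) = 6*H + Y*(-3 + Y) (M(Y, H) = (-3 + Y)*Y + 6*H = Y*(-3 + Y) + 6*H = 6*H + Y*(-3 + Y))
M(-5, 4)*(-8 + 4) = ((-5)² - 3*(-5) + 6*4)*(-8 + 4) = (25 + 15 + 24)*(-4) = 64*(-4) = -256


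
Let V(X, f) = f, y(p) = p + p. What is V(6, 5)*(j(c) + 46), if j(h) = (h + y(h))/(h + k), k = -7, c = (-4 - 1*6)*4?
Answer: 11410/47 ≈ 242.77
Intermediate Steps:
c = -40 (c = (-4 - 6)*4 = -10*4 = -40)
y(p) = 2*p
j(h) = 3*h/(-7 + h) (j(h) = (h + 2*h)/(h - 7) = (3*h)/(-7 + h) = 3*h/(-7 + h))
V(6, 5)*(j(c) + 46) = 5*(3*(-40)/(-7 - 40) + 46) = 5*(3*(-40)/(-47) + 46) = 5*(3*(-40)*(-1/47) + 46) = 5*(120/47 + 46) = 5*(2282/47) = 11410/47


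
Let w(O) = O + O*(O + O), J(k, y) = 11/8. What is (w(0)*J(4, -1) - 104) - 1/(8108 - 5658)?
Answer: -254801/2450 ≈ -104.00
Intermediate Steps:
J(k, y) = 11/8 (J(k, y) = 11*(⅛) = 11/8)
w(O) = O + 2*O² (w(O) = O + O*(2*O) = O + 2*O²)
(w(0)*J(4, -1) - 104) - 1/(8108 - 5658) = ((0*(1 + 2*0))*(11/8) - 104) - 1/(8108 - 5658) = ((0*(1 + 0))*(11/8) - 104) - 1/2450 = ((0*1)*(11/8) - 104) - 1*1/2450 = (0*(11/8) - 104) - 1/2450 = (0 - 104) - 1/2450 = -104 - 1/2450 = -254801/2450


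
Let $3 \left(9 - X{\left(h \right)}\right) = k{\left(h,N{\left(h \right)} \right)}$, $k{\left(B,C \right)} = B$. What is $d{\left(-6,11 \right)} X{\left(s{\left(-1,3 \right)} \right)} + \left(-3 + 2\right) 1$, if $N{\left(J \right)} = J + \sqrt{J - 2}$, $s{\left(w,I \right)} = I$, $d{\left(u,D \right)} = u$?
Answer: $-49$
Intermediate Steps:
$N{\left(J \right)} = J + \sqrt{-2 + J}$
$X{\left(h \right)} = 9 - \frac{h}{3}$
$d{\left(-6,11 \right)} X{\left(s{\left(-1,3 \right)} \right)} + \left(-3 + 2\right) 1 = - 6 \left(9 - 1\right) + \left(-3 + 2\right) 1 = - 6 \left(9 - 1\right) - 1 = \left(-6\right) 8 - 1 = -48 - 1 = -49$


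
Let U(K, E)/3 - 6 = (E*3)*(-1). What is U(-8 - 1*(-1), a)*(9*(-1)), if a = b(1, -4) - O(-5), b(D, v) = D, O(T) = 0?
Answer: -81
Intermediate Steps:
a = 1 (a = 1 - 1*0 = 1 + 0 = 1)
U(K, E) = 18 - 9*E (U(K, E) = 18 + 3*((E*3)*(-1)) = 18 + 3*((3*E)*(-1)) = 18 + 3*(-3*E) = 18 - 9*E)
U(-8 - 1*(-1), a)*(9*(-1)) = (18 - 9*1)*(9*(-1)) = (18 - 9)*(-9) = 9*(-9) = -81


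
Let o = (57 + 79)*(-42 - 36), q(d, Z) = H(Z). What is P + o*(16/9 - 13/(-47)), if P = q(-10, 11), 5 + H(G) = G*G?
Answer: -3056428/141 ≈ -21677.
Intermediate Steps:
H(G) = -5 + G² (H(G) = -5 + G*G = -5 + G²)
q(d, Z) = -5 + Z²
o = -10608 (o = 136*(-78) = -10608)
P = 116 (P = -5 + 11² = -5 + 121 = 116)
P + o*(16/9 - 13/(-47)) = 116 - 10608*(16/9 - 13/(-47)) = 116 - 10608*(16*(⅑) - 13*(-1/47)) = 116 - 10608*(16/9 + 13/47) = 116 - 10608*869/423 = 116 - 3072784/141 = -3056428/141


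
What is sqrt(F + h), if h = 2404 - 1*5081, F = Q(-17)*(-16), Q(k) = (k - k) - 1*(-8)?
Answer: I*sqrt(2805) ≈ 52.962*I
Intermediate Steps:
Q(k) = 8 (Q(k) = 0 + 8 = 8)
F = -128 (F = 8*(-16) = -128)
h = -2677 (h = 2404 - 5081 = -2677)
sqrt(F + h) = sqrt(-128 - 2677) = sqrt(-2805) = I*sqrt(2805)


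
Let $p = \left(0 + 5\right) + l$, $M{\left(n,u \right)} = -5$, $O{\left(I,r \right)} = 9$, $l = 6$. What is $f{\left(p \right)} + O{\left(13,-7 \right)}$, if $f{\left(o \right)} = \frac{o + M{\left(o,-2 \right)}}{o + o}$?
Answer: $\frac{102}{11} \approx 9.2727$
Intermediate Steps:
$p = 11$ ($p = \left(0 + 5\right) + 6 = 5 + 6 = 11$)
$f{\left(o \right)} = \frac{-5 + o}{2 o}$ ($f{\left(o \right)} = \frac{o - 5}{o + o} = \frac{-5 + o}{2 o}$)
$f{\left(p \right)} + O{\left(13,-7 \right)} = \frac{-5 + 11}{2 \cdot 11} + 9 = \frac{1}{2} \cdot \frac{1}{11} \cdot 6 + 9 = \frac{3}{11} + 9 = \frac{102}{11}$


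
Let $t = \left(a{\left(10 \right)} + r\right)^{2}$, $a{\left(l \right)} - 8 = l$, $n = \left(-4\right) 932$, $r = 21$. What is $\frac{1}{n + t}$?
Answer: $- \frac{1}{2207} \approx -0.0004531$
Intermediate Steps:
$n = -3728$
$a{\left(l \right)} = 8 + l$
$t = 1521$ ($t = \left(\left(8 + 10\right) + 21\right)^{2} = \left(18 + 21\right)^{2} = 39^{2} = 1521$)
$\frac{1}{n + t} = \frac{1}{-3728 + 1521} = \frac{1}{-2207} = - \frac{1}{2207}$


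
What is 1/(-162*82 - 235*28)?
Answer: -1/19864 ≈ -5.0342e-5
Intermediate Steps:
1/(-162*82 - 235*28) = 1/(-13284 - 6580) = 1/(-19864) = -1/19864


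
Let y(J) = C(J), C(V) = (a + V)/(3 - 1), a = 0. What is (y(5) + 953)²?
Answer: 3651921/4 ≈ 9.1298e+5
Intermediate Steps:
C(V) = V/2 (C(V) = (0 + V)/(3 - 1) = V/2)
y(J) = J/2
(y(5) + 953)² = ((½)*5 + 953)² = (5/2 + 953)² = (1911/2)² = 3651921/4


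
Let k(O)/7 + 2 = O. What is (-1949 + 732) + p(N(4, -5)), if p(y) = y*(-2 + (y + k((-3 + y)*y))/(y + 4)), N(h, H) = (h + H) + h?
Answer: -8594/7 ≈ -1227.7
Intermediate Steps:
k(O) = -14 + 7*O
N(h, H) = H + 2*h (N(h, H) = (H + h) + h = H + 2*h)
p(y) = y*(-2 + (-14 + y + 7*y*(-3 + y))/(4 + y)) (p(y) = y*(-2 + (y + (-14 + 7*((-3 + y)*y)))/(y + 4)) = y*(-2 + (y + (-14 + 7*(y*(-3 + y))))/(4 + y)) = y*(-2 + (y + (-14 + 7*y*(-3 + y)))/(4 + y)) = y*(-2 + (-14 + y + 7*y*(-3 + y))/(4 + y)))
(-1949 + 732) + p(N(4, -5)) = (-1949 + 732) + (-5 + 2*4)*(-22 - 22*(-5 + 2*4) + 7*(-5 + 2*4)²)/(4 + (-5 + 2*4)) = -1217 + (-5 + 8)*(-22 - 22*(-5 + 8) + 7*(-5 + 8)²)/(4 + (-5 + 8)) = -1217 + 3*(-22 - 22*3 + 7*3²)/(4 + 3) = -1217 + 3*(-22 - 66 + 7*9)/7 = -1217 + 3*(⅐)*(-22 - 66 + 63) = -1217 + 3*(⅐)*(-25) = -1217 - 75/7 = -8594/7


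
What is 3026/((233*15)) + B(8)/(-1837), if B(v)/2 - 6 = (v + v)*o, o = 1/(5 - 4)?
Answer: 491362/583665 ≈ 0.84186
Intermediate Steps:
o = 1 (o = 1/1 = 1)
B(v) = 12 + 4*v (B(v) = 12 + 2*((v + v)*1) = 12 + 2*((2*v)*1) = 12 + 2*(2*v) = 12 + 4*v)
3026/((233*15)) + B(8)/(-1837) = 3026/((233*15)) + (12 + 4*8)/(-1837) = 3026/3495 + (12 + 32)*(-1/1837) = 3026*(1/3495) + 44*(-1/1837) = 3026/3495 - 4/167 = 491362/583665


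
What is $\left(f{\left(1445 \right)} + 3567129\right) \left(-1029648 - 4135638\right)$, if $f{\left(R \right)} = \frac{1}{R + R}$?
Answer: $- \frac{26624473946809473}{1445} \approx -1.8425 \cdot 10^{13}$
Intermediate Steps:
$f{\left(R \right)} = \frac{1}{2 R}$
$\left(f{\left(1445 \right)} + 3567129\right) \left(-1029648 - 4135638\right) = \left(\frac{1}{2 \cdot 1445} + 3567129\right) \left(-1029648 - 4135638\right) = \left(\frac{1}{2} \cdot \frac{1}{1445} + 3567129\right) \left(-5165286\right) = \left(\frac{1}{2890} + 3567129\right) \left(-5165286\right) = \frac{10309002811}{2890} \left(-5165286\right) = - \frac{26624473946809473}{1445}$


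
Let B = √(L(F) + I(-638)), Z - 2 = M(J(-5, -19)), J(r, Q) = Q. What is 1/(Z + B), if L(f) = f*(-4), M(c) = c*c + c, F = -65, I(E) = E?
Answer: 172/59357 - 3*I*√42/118714 ≈ 0.0028977 - 0.00016377*I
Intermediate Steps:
M(c) = c + c² (M(c) = c² + c = c + c²)
Z = 344 (Z = 2 - 19*(1 - 19) = 2 - 19*(-18) = 2 + 342 = 344)
L(f) = -4*f
B = 3*I*√42 (B = √(-4*(-65) - 638) = √(260 - 638) = √(-378) = 3*I*√42 ≈ 19.442*I)
1/(Z + B) = 1/(344 + 3*I*√42)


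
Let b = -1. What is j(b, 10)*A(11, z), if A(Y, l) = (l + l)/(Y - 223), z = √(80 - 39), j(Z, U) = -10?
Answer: 5*√41/53 ≈ 0.60407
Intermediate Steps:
z = √41 ≈ 6.4031
A(Y, l) = 2*l/(-223 + Y) (A(Y, l) = (2*l)/(-223 + Y) = 2*l/(-223 + Y))
j(b, 10)*A(11, z) = -20*√41/(-223 + 11) = -20*√41/(-212) = -20*√41*(-1)/212 = -(-5)*√41/53 = 5*√41/53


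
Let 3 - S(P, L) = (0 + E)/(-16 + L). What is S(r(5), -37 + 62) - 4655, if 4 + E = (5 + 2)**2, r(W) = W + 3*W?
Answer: -4657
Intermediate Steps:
r(W) = 4*W
E = 45 (E = -4 + (5 + 2)**2 = -4 + 7**2 = -4 + 49 = 45)
S(P, L) = 3 - 45/(-16 + L) (S(P, L) = 3 - (0 + 45)/(-16 + L) = 3 - 45/(-16 + L))
S(r(5), -37 + 62) - 4655 = 3*(-31 + (-37 + 62))/(-16 + (-37 + 62)) - 4655 = 3*(-31 + 25)/(-16 + 25) - 4655 = 3*(-6)/9 - 4655 = 3*(1/9)*(-6) - 4655 = -2 - 4655 = -4657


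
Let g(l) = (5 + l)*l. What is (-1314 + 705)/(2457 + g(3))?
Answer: -203/827 ≈ -0.24547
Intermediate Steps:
g(l) = l*(5 + l)
(-1314 + 705)/(2457 + g(3)) = (-1314 + 705)/(2457 + 3*(5 + 3)) = -609/(2457 + 3*8) = -609/(2457 + 24) = -609/2481 = -609*1/2481 = -203/827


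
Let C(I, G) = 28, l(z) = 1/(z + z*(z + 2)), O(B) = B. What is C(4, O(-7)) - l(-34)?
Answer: 29511/1054 ≈ 27.999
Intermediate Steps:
l(z) = 1/(z + z*(2 + z))
C(4, O(-7)) - l(-34) = 28 - 1/((-34)*(3 - 34)) = 28 - (-1)/(34*(-31)) = 28 - (-1)*(-1)/(34*31) = 28 - 1*1/1054 = 28 - 1/1054 = 29511/1054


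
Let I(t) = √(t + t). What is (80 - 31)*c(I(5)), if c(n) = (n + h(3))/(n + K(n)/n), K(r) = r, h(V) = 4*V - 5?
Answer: 49/3 + 98*√10/3 ≈ 119.63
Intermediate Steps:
h(V) = -5 + 4*V
I(t) = √2*√t (I(t) = √(2*t) = √2*√t)
c(n) = (7 + n)/(1 + n) (c(n) = (n + (-5 + 4*3))/(n + n/n) = (n + (-5 + 12))/(n + 1) = (n + 7)/(1 + n) = (7 + n)/(1 + n))
(80 - 31)*c(I(5)) = (80 - 31)*((7 + √2*√5)/(1 + √2*√5)) = 49*((7 + √10)/(1 + √10)) = 49*(7 + √10)/(1 + √10)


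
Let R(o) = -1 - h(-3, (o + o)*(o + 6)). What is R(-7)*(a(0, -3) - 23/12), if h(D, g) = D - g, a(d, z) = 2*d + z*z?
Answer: 340/3 ≈ 113.33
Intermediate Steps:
a(d, z) = z² + 2*d (a(d, z) = 2*d + z² = z² + 2*d)
R(o) = 2 + 2*o*(6 + o) (R(o) = -1 - (-3 - (o + o)*(o + 6)) = -1 - (-3 - 2*o*(6 + o)) = -1 + (3 + 2*o*(6 + o)) = 2 + 2*o*(6 + o))
R(-7)*(a(0, -3) - 23/12) = (2 + 2*(-7)*(6 - 7))*(((-3)² + 2*0) - 23/12) = (2 + 2*(-7)*(-1))*((9 + 0) - 23*1/12) = (2 + 14)*(9 - 23/12) = 16*(85/12) = 340/3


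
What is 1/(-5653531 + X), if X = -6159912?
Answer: -1/11813443 ≈ -8.4649e-8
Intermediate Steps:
1/(-5653531 + X) = 1/(-5653531 - 6159912) = 1/(-11813443) = -1/11813443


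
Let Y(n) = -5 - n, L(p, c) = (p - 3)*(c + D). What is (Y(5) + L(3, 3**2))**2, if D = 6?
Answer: 100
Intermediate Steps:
L(p, c) = (-3 + p)*(6 + c) (L(p, c) = (p - 3)*(c + 6) = (-3 + p)*(6 + c))
(Y(5) + L(3, 3**2))**2 = ((-5 - 1*5) + (-18 - 3*3**2 + 6*3 + 3**2*3))**2 = ((-5 - 5) + (-18 - 3*9 + 18 + 9*3))**2 = (-10 + (-18 - 27 + 18 + 27))**2 = (-10 + 0)**2 = (-10)**2 = 100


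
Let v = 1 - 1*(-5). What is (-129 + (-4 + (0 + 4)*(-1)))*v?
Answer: -822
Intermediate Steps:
v = 6 (v = 1 + 5 = 6)
(-129 + (-4 + (0 + 4)*(-1)))*v = (-129 + (-4 + (0 + 4)*(-1)))*6 = (-129 + (-4 + 4*(-1)))*6 = (-129 + (-4 - 4))*6 = (-129 - 8)*6 = -137*6 = -822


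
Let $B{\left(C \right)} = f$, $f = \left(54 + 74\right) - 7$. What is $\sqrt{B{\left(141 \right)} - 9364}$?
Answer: $3 i \sqrt{1027} \approx 96.141 i$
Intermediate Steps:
$f = 121$ ($f = 128 - 7 = 121$)
$B{\left(C \right)} = 121$
$\sqrt{B{\left(141 \right)} - 9364} = \sqrt{121 - 9364} = \sqrt{-9243} = 3 i \sqrt{1027}$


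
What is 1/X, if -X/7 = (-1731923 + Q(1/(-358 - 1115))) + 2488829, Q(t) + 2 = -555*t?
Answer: -491/2601480343 ≈ -1.8874e-7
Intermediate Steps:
Q(t) = -2 - 555*t
X = -2601480343/491 (X = -7*((-1731923 + (-2 - 555/(-358 - 1115))) + 2488829) = -7*((-1731923 + (-2 - 555/(-1473))) + 2488829) = -7*((-1731923 + (-2 - 555*(-1/1473))) + 2488829) = -7*((-1731923 + (-2 + 185/491)) + 2488829) = -7*((-1731923 - 797/491) + 2488829) = -7*(-850374990/491 + 2488829) = -7*371640049/491 = -2601480343/491 ≈ -5.2983e+6)
1/X = 1/(-2601480343/491) = -491/2601480343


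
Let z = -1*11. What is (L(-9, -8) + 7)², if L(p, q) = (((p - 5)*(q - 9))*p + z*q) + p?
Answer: 4227136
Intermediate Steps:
z = -11
L(p, q) = p - 11*q + p*(-9 + q)*(-5 + p) (L(p, q) = (((p - 5)*(q - 9))*p - 11*q) + p = (((-5 + p)*(-9 + q))*p - 11*q) + p = (((-9 + q)*(-5 + p))*p - 11*q) + p = (p*(-9 + q)*(-5 + p) - 11*q) + p = (-11*q + p*(-9 + q)*(-5 + p)) + p = p - 11*q + p*(-9 + q)*(-5 + p))
(L(-9, -8) + 7)² = ((-11*(-8) - 9*(-9)² + 46*(-9) - 8*(-9)² - 5*(-9)*(-8)) + 7)² = ((88 - 9*81 - 414 - 8*81 - 360) + 7)² = ((88 - 729 - 414 - 648 - 360) + 7)² = (-2063 + 7)² = (-2056)² = 4227136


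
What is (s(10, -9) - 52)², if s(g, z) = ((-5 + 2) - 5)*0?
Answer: 2704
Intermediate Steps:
s(g, z) = 0 (s(g, z) = (-3 - 5)*0 = -8*0 = 0)
(s(10, -9) - 52)² = (0 - 52)² = (-52)² = 2704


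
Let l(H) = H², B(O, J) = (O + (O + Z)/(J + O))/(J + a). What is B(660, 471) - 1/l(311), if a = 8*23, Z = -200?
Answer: 14448421703/14330280081 ≈ 1.0082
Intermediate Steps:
a = 184
B(O, J) = (O + (-200 + O)/(J + O))/(184 + J) (B(O, J) = (O + (O - 200)/(J + O))/(J + 184) = (O + (-200 + O)/(J + O))/(184 + J))
B(660, 471) - 1/l(311) = (-200 + 660 + 660² + 471*660)/(471² + 184*471 + 184*660 + 471*660) - 1/(311²) = (-200 + 660 + 435600 + 310860)/(221841 + 86664 + 121440 + 310860) - 1/96721 = 746920/740805 - 1*1/96721 = (1/740805)*746920 - 1/96721 = 149384/148161 - 1/96721 = 14448421703/14330280081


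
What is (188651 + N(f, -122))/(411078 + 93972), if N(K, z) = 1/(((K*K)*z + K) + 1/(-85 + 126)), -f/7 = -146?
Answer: 70400066877091/188472649369875 ≈ 0.37353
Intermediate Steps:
f = 1022 (f = -7*(-146) = 1022)
N(K, z) = 1/(1/41 + K + z*K²) (N(K, z) = 1/((K²*z + K) + 1/41) = 1/((z*K² + K) + 1/41) = 1/((K + z*K²) + 1/41) = 1/(1/41 + K + z*K²))
(188651 + N(f, -122))/(411078 + 93972) = (188651 + 41/(1 + 41*1022 + 41*(-122)*1022²))/(411078 + 93972) = (188651 + 41/(1 + 41902 + 41*(-122)*1044484))/505050 = (188651 + 41/(1 + 41902 - 5224508968))*(1/505050) = (188651 + 41/(-5224467065))*(1/505050) = (188651 + 41*(-1/5224467065))*(1/505050) = (188651 - 41/5224467065)*(1/505050) = (985600936279274/5224467065)*(1/505050) = 70400066877091/188472649369875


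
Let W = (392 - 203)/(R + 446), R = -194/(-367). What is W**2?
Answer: 4811225769/26855343376 ≈ 0.17915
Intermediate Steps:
R = 194/367 (R = -194*(-1/367) = 194/367 ≈ 0.52861)
W = 69363/163876 (W = (392 - 203)/(194/367 + 446) = 189/(163876/367) = 189*(367/163876) = 69363/163876 ≈ 0.42326)
W**2 = (69363/163876)**2 = 4811225769/26855343376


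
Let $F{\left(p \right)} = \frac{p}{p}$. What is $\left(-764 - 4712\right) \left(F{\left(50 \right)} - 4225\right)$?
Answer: $23130624$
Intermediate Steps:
$F{\left(p \right)} = 1$
$\left(-764 - 4712\right) \left(F{\left(50 \right)} - 4225\right) = \left(-764 - 4712\right) \left(1 - 4225\right) = \left(-5476\right) \left(-4224\right) = 23130624$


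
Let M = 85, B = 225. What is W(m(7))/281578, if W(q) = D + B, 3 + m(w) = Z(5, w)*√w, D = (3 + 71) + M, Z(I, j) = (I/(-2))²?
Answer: 192/140789 ≈ 0.0013637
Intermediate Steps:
Z(I, j) = I²/4 (Z(I, j) = (I*(-½))² = (-I/2)² = I²/4)
D = 159 (D = (3 + 71) + 85 = 74 + 85 = 159)
m(w) = -3 + 25*√w/4 (m(w) = -3 + ((¼)*5²)*√w = -3 + ((¼)*25)*√w = -3 + 25*√w/4)
W(q) = 384 (W(q) = 159 + 225 = 384)
W(m(7))/281578 = 384/281578 = 384*(1/281578) = 192/140789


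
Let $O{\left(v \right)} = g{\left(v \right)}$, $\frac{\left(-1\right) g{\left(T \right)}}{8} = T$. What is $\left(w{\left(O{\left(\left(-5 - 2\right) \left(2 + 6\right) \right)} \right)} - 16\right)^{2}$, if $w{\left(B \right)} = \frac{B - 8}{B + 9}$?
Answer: $\frac{47224384}{208849} \approx 226.12$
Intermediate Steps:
$g{\left(T \right)} = - 8 T$
$O{\left(v \right)} = - 8 v$
$w{\left(B \right)} = \frac{-8 + B}{9 + B}$
$\left(w{\left(O{\left(\left(-5 - 2\right) \left(2 + 6\right) \right)} \right)} - 16\right)^{2} = \left(\frac{-8 - 8 \left(-5 - 2\right) \left(2 + 6\right)}{9 - 8 \left(-5 - 2\right) \left(2 + 6\right)} - 16\right)^{2} = \left(\frac{-8 - 8 \left(\left(-7\right) 8\right)}{9 - 8 \left(\left(-7\right) 8\right)} - 16\right)^{2} = \left(\frac{-8 - -448}{9 - -448} - 16\right)^{2} = \left(\frac{-8 + 448}{9 + 448} - 16\right)^{2} = \left(\frac{1}{457} \cdot 440 - 16\right)^{2} = \left(\frac{440}{457} - 16\right)^{2} = \left(- \frac{6872}{457}\right)^{2} = \frac{47224384}{208849}$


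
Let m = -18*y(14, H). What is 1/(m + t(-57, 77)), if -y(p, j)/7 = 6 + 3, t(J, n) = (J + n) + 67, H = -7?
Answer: 1/1221 ≈ 0.00081900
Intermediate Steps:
t(J, n) = 67 + J + n
y(p, j) = -63 (y(p, j) = -7*(6 + 3) = -7*9 = -63)
m = 1134 (m = -18*(-63) = 1134)
1/(m + t(-57, 77)) = 1/(1134 + (67 - 57 + 77)) = 1/(1134 + 87) = 1/1221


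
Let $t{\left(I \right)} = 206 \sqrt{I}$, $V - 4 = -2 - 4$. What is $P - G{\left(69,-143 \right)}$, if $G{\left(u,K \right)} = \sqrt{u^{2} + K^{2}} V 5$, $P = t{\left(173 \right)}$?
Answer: $10 \sqrt{25210} + 206 \sqrt{173} \approx 4297.3$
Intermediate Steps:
$V = -2$ ($V = 4 - 6 = -2$)
$P = 206 \sqrt{173} \approx 2709.5$
$G{\left(u,K \right)} = - 10 \sqrt{K^{2} + u^{2}}$ ($G{\left(u,K \right)} = \sqrt{u^{2} + K^{2}} \left(-2\right) 5 = \sqrt{K^{2} + u^{2}} \left(-2\right) 5 = - 2 \sqrt{K^{2} + u^{2}} \cdot 5 = - 10 \sqrt{K^{2} + u^{2}}$)
$P - G{\left(69,-143 \right)} = 206 \sqrt{173} - - 10 \sqrt{\left(-143\right)^{2} + 69^{2}} = 206 \sqrt{173} - - 10 \sqrt{20449 + 4761} = 206 \sqrt{173} - - 10 \sqrt{25210} = 206 \sqrt{173} + 10 \sqrt{25210} = 10 \sqrt{25210} + 206 \sqrt{173}$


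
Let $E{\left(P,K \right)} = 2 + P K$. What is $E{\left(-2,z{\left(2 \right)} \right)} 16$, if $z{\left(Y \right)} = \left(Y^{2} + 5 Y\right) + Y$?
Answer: $-480$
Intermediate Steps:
$z{\left(Y \right)} = Y^{2} + 6 Y$
$E{\left(P,K \right)} = 2 + K P$
$E{\left(-2,z{\left(2 \right)} \right)} 16 = \left(2 + 2 \left(6 + 2\right) \left(-2\right)\right) 16 = \left(2 + 2 \cdot 8 \left(-2\right)\right) 16 = \left(2 + 16 \left(-2\right)\right) 16 = \left(2 - 32\right) 16 = \left(-30\right) 16 = -480$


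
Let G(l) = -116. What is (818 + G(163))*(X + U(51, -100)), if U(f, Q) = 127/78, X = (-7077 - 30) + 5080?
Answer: -1421811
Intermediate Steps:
X = -2027 (X = -7107 + 5080 = -2027)
U(f, Q) = 127/78 (U(f, Q) = 127*(1/78) = 127/78)
(818 + G(163))*(X + U(51, -100)) = (818 - 116)*(-2027 + 127/78) = 702*(-157979/78) = -1421811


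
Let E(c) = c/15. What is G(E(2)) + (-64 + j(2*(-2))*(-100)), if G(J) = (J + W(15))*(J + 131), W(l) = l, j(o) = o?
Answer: 522109/225 ≈ 2320.5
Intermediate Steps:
E(c) = c/15 (E(c) = c*(1/15) = c/15)
G(J) = (15 + J)*(131 + J) (G(J) = (J + 15)*(J + 131) = (15 + J)*(131 + J))
G(E(2)) + (-64 + j(2*(-2))*(-100)) = (1965 + ((1/15)*2)² + 146*((1/15)*2)) + (-64 + (2*(-2))*(-100)) = (1965 + (2/15)² + 146*(2/15)) + (-64 - 4*(-100)) = (1965 + 4/225 + 292/15) + (-64 + 400) = 446509/225 + 336 = 522109/225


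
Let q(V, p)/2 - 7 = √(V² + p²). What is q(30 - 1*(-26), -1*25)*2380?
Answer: 33320 + 4760*√3761 ≈ 3.2524e+5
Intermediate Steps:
q(V, p) = 14 + 2*√(V² + p²)
q(30 - 1*(-26), -1*25)*2380 = (14 + 2*√((30 - 1*(-26))² + (-1*25)²))*2380 = (14 + 2*√((30 + 26)² + (-25)²))*2380 = (14 + 2*√(56² + 625))*2380 = (14 + 2*√(3136 + 625))*2380 = (14 + 2*√3761)*2380 = 33320 + 4760*√3761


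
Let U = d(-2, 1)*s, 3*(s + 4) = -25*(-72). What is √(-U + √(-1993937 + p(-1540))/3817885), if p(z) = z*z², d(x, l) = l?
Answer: √(-8687442540442100 + 3817885*I*√3654257937)/3817885 ≈ 0.00032428 + 24.413*I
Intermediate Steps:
s = 596 (s = -4 + (-25*(-72))/3 = -4 + (⅓)*1800 = -4 + 600 = 596)
U = 596 (U = 1*596 = 596)
p(z) = z³
√(-U + √(-1993937 + p(-1540))/3817885) = √(-1*596 + √(-1993937 + (-1540)³)/3817885) = √(-596 + √(-1993937 - 3652264000)*(1/3817885)) = √(-596 + √(-3654257937)*(1/3817885)) = √(-596 + (I*√3654257937)*(1/3817885)) = √(-596 + I*√3654257937/3817885)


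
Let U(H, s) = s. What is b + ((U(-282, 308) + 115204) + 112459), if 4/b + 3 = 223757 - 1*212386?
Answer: 647893583/2842 ≈ 2.2797e+5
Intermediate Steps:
b = 1/2842 (b = 4/(-3 + (223757 - 1*212386)) = 4/(-3 + (223757 - 212386)) = 4/(-3 + 11371) = 4/11368 = 4*(1/11368) = 1/2842 ≈ 0.00035186)
b + ((U(-282, 308) + 115204) + 112459) = 1/2842 + ((308 + 115204) + 112459) = 1/2842 + (115512 + 112459) = 1/2842 + 227971 = 647893583/2842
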